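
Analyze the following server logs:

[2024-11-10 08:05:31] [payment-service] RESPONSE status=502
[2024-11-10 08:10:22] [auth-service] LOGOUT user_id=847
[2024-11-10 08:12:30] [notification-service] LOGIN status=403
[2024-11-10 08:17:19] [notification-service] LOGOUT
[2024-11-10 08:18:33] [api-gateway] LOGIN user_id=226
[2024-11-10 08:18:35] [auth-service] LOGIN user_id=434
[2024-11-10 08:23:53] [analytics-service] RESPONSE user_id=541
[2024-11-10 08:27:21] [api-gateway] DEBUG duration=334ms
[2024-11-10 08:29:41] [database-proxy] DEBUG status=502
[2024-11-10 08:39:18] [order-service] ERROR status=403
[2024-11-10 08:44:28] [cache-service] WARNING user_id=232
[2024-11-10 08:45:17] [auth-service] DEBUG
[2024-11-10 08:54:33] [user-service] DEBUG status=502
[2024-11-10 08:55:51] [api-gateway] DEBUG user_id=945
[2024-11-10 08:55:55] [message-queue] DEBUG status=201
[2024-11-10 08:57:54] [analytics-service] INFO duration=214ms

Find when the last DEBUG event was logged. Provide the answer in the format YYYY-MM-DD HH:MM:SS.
2024-11-10 08:55:55

To find the last event:

1. Filter for all DEBUG events
2. Sort by timestamp
3. Select the last one
4. Timestamp: 2024-11-10 08:55:55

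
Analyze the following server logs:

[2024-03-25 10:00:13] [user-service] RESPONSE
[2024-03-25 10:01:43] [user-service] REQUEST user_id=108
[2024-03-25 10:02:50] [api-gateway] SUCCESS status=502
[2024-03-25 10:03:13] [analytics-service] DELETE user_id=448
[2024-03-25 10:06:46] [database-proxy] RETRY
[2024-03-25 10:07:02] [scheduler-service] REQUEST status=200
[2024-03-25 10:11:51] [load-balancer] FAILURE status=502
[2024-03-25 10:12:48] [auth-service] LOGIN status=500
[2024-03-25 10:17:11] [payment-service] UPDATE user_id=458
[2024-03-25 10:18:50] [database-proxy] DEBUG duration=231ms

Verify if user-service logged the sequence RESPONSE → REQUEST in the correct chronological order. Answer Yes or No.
Yes

To verify sequence order:

1. Find all events in sequence RESPONSE → REQUEST for user-service
2. Extract their timestamps
3. Check if timestamps are in ascending order
4. Result: Yes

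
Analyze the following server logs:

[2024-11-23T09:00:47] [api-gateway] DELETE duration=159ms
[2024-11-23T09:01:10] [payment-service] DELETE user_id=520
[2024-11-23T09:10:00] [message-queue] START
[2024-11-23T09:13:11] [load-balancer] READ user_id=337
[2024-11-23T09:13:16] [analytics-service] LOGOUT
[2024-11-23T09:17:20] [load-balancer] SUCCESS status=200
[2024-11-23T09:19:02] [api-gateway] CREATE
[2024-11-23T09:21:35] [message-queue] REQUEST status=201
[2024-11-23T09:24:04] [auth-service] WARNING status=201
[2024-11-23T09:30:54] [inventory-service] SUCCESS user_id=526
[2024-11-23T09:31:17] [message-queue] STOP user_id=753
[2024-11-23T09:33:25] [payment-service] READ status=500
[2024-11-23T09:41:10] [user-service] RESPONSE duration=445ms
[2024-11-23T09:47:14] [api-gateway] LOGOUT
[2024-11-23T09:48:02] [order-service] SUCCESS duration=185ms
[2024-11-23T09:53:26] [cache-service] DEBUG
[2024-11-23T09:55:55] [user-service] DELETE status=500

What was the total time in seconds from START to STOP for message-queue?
1277

To calculate state duration:

1. Find START event for message-queue: 2024-11-23T09:10:00
2. Find STOP event for message-queue: 2024-11-23T09:31:17
3. Calculate duration: 2024-11-23T09:31:17 - 2024-11-23T09:10:00 = 1277 seconds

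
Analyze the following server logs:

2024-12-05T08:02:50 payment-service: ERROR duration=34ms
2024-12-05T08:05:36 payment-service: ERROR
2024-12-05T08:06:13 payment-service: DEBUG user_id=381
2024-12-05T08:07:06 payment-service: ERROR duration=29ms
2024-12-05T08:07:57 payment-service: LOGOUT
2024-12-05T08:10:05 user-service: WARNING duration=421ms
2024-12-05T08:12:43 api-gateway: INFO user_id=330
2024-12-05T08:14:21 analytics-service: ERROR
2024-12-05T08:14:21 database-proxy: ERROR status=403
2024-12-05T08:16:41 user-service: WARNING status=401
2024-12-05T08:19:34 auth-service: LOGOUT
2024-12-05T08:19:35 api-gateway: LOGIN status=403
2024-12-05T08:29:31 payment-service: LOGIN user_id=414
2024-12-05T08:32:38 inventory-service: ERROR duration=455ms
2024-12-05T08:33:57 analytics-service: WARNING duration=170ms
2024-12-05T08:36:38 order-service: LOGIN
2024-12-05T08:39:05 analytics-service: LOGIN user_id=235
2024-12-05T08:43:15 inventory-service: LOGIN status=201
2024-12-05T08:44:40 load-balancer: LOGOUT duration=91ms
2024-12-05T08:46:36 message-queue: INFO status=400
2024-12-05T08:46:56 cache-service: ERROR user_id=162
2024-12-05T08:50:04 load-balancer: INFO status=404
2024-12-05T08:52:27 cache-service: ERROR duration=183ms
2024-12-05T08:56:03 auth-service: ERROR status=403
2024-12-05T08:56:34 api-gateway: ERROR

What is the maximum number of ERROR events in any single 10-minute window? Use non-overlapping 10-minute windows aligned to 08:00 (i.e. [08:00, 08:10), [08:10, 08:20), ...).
3

To find the burst window:

1. Divide the log period into non-overlapping 10-minute windows starting at 08:00
2. Count ERROR events in each window
3. Find the window with maximum count
4. Maximum events in a window: 3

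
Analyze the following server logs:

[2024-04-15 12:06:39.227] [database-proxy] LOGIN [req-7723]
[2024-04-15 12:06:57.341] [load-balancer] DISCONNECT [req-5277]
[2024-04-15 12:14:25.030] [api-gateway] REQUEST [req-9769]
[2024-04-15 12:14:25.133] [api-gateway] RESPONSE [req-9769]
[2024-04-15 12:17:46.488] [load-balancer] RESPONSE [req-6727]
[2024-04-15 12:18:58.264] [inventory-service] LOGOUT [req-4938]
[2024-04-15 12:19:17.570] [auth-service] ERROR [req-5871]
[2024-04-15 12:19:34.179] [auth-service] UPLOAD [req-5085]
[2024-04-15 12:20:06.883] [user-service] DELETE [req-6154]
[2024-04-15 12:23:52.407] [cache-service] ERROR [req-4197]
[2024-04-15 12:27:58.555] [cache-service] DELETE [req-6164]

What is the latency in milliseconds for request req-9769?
103

To calculate latency:

1. Find REQUEST with id req-9769: 2024-04-15 12:14:25.030
2. Find RESPONSE with id req-9769: 2024-04-15 12:14:25.133
3. Latency: 2024-04-15 12:14:25.133 - 2024-04-15 12:14:25.030 = 103ms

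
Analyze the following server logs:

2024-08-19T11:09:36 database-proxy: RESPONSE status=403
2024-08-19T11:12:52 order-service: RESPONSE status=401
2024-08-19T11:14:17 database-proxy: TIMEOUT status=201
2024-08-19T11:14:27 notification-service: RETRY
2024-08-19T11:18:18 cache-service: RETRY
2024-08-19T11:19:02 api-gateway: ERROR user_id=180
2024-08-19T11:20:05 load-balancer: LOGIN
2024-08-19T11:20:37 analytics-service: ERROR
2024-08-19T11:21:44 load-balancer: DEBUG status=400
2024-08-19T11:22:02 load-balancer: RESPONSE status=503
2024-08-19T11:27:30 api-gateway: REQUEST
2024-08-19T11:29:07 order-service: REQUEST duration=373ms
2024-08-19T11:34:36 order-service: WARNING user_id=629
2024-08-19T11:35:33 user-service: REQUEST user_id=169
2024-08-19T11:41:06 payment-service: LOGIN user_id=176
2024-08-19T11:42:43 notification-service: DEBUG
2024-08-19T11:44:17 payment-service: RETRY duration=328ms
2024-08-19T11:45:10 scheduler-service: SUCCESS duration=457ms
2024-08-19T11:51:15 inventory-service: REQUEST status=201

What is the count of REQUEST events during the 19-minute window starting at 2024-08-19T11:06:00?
0

To count events in the time window:

1. Window boundaries: 2024-08-19T11:06:00 to 2024-08-19T11:25:00
2. Filter for REQUEST events within this window
3. Count matching events: 0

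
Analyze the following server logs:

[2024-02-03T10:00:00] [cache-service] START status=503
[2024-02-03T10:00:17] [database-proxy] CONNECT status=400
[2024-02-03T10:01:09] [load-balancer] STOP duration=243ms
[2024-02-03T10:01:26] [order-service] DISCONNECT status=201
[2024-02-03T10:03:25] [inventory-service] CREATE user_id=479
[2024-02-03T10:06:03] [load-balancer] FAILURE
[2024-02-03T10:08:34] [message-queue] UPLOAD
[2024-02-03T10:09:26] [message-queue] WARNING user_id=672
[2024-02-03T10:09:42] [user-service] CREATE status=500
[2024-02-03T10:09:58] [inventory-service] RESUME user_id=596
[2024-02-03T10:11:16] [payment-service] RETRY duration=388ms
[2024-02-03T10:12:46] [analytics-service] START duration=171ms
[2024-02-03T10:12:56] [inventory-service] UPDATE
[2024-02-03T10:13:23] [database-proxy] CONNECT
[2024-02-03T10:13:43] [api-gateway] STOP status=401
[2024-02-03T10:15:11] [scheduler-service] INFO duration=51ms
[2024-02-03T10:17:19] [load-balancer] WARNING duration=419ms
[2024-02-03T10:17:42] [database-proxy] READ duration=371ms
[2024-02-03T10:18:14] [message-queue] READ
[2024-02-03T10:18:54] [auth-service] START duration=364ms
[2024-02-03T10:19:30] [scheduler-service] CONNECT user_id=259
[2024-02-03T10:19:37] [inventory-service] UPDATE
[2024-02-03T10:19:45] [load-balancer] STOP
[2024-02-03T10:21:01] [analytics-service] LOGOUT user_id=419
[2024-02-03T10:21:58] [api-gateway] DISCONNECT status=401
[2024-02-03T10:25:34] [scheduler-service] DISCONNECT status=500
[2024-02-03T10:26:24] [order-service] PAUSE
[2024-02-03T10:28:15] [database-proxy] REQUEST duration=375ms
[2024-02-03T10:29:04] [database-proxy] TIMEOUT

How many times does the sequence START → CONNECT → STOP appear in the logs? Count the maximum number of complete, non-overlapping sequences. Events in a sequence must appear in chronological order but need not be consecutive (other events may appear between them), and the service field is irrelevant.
3

To count sequences:

1. Look for pattern: START → CONNECT → STOP
2. Greedily scan the log in chronological order, matching each sequence element in turn (ignoring service)
3. Each time the full pattern completes, increment the count and restart matching from the next event
4. Complete non-overlapping sequences found: 3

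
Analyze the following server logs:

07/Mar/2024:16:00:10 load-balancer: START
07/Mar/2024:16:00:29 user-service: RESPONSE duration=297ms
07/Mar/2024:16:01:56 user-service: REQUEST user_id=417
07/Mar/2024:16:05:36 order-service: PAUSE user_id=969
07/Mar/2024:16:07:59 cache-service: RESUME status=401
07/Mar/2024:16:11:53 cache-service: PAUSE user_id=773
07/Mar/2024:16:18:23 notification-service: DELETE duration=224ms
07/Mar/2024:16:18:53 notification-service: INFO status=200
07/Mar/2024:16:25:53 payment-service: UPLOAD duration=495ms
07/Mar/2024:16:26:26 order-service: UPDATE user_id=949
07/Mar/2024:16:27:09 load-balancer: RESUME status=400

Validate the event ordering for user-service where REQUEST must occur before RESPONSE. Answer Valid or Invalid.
Invalid

To validate ordering:

1. Required order: REQUEST → RESPONSE
2. Rule: REQUEST must occur before RESPONSE
3. Check actual order of events for user-service
4. Result: Invalid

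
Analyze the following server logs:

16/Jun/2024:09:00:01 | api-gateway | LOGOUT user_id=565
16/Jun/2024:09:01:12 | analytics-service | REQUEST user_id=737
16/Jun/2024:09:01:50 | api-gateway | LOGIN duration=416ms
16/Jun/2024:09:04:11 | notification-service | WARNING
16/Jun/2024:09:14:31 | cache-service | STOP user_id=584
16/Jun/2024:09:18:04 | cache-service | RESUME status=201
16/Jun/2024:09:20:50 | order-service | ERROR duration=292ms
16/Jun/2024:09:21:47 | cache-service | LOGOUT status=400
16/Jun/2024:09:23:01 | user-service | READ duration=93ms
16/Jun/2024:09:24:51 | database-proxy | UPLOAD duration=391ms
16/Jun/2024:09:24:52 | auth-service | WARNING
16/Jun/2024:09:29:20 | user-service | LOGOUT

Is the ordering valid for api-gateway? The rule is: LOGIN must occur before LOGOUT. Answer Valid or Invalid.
Invalid

To validate ordering:

1. Required order: LOGIN → LOGOUT
2. Rule: LOGIN must occur before LOGOUT
3. Check actual order of events for api-gateway
4. Result: Invalid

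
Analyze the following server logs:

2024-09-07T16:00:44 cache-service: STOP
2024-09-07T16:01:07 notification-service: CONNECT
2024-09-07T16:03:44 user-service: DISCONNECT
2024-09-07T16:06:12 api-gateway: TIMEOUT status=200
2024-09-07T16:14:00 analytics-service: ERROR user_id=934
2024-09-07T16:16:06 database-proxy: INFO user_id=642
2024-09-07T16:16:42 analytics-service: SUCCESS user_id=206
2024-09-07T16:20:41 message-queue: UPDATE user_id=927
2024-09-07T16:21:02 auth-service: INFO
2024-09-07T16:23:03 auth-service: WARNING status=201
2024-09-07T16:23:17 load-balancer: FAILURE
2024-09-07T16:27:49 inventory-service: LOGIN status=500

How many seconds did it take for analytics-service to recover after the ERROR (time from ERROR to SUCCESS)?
162

To calculate recovery time:

1. Find ERROR event for analytics-service: 2024-09-07T16:14:00
2. Find next SUCCESS event for analytics-service: 2024-09-07T16:16:42
3. Recovery time: 2024-09-07T16:16:42 - 2024-09-07T16:14:00 = 162 seconds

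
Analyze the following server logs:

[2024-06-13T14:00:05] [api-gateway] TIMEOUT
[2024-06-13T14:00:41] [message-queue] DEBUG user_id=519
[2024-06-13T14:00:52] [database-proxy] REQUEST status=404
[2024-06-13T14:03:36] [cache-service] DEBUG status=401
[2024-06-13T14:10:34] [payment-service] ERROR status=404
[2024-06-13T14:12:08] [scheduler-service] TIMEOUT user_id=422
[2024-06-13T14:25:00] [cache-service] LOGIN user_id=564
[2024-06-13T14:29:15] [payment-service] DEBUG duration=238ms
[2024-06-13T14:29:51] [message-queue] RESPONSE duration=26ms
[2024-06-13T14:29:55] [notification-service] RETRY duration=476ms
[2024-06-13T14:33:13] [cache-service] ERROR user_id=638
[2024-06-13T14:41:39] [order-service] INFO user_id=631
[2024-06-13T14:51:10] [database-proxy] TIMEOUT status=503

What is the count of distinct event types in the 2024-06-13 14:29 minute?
3

To count unique event types:

1. Filter events in the minute starting at 2024-06-13 14:29
2. Extract event types from matching entries
3. Count unique types: 3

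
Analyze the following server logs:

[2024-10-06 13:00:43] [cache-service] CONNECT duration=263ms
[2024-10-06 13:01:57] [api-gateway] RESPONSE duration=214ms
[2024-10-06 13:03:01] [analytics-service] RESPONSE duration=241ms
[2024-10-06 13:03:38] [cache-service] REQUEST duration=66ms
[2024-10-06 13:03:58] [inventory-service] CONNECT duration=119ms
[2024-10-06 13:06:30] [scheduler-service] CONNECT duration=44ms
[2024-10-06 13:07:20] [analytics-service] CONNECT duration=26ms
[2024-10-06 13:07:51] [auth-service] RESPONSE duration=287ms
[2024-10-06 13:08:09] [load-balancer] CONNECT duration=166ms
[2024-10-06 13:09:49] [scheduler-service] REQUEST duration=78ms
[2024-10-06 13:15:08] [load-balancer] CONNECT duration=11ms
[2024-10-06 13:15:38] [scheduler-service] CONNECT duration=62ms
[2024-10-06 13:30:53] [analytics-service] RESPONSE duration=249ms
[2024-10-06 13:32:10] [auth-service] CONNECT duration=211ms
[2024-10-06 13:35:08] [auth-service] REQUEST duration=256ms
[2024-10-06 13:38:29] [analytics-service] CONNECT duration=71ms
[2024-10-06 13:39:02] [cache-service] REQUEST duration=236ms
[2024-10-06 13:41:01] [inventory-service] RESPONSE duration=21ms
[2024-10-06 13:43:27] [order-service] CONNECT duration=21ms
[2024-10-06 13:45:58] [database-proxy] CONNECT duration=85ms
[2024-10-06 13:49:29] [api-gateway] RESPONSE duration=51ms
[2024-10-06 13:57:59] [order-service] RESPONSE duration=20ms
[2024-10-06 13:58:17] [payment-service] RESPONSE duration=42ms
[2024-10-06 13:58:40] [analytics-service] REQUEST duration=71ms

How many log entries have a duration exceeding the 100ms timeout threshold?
10

To count timeouts:

1. Threshold: 100ms
2. Extract duration from each log entry
3. Count entries where duration > 100
4. Timeout count: 10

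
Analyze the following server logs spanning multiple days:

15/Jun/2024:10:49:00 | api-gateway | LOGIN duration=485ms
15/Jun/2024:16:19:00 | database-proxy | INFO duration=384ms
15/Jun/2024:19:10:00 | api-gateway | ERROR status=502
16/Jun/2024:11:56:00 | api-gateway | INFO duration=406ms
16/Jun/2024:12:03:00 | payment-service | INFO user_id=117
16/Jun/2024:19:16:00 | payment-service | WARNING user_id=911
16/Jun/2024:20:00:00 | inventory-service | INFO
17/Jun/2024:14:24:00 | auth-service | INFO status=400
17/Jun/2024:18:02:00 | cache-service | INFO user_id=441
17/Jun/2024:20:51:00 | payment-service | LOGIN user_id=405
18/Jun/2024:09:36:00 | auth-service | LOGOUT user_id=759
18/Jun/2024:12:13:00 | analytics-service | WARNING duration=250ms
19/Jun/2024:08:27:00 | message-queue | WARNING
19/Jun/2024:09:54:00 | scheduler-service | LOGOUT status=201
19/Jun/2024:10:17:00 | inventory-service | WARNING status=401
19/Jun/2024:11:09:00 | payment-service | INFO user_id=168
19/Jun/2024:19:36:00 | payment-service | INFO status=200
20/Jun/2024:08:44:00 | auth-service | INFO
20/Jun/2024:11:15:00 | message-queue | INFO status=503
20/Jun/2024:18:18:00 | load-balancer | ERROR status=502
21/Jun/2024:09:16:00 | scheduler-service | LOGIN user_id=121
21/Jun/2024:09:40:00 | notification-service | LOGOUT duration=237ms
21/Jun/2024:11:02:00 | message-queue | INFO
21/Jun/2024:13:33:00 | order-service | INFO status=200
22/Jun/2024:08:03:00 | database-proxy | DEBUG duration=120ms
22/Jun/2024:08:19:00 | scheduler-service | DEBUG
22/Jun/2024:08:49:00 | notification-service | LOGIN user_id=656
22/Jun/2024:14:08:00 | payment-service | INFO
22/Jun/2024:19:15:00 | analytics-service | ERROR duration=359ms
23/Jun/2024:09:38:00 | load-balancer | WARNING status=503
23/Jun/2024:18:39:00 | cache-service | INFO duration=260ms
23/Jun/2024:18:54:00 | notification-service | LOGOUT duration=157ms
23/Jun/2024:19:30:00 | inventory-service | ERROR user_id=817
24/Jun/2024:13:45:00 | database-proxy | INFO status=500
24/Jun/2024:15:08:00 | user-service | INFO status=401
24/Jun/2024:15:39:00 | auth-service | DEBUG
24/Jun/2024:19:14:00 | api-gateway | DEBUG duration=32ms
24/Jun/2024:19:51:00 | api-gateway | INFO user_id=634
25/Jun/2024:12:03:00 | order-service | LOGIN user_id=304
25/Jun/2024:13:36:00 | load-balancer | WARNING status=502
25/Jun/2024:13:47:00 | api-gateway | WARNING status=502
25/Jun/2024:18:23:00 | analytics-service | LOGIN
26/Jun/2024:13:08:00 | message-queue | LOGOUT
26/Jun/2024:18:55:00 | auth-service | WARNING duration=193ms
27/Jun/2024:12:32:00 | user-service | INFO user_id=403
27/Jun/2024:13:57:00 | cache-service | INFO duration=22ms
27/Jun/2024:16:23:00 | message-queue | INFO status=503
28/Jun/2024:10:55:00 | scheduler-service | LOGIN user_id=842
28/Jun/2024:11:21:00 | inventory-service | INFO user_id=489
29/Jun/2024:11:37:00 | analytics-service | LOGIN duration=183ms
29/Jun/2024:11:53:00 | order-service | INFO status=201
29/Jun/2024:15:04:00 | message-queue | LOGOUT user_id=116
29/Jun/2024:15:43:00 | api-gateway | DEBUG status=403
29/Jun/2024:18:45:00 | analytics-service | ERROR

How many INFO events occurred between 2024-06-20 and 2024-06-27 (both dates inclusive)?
12

To filter by date range:

1. Date range: 2024-06-20 through 2024-06-27, both dates inclusive
2. Filter for INFO events whose date falls in this range
3. Count matching events: 12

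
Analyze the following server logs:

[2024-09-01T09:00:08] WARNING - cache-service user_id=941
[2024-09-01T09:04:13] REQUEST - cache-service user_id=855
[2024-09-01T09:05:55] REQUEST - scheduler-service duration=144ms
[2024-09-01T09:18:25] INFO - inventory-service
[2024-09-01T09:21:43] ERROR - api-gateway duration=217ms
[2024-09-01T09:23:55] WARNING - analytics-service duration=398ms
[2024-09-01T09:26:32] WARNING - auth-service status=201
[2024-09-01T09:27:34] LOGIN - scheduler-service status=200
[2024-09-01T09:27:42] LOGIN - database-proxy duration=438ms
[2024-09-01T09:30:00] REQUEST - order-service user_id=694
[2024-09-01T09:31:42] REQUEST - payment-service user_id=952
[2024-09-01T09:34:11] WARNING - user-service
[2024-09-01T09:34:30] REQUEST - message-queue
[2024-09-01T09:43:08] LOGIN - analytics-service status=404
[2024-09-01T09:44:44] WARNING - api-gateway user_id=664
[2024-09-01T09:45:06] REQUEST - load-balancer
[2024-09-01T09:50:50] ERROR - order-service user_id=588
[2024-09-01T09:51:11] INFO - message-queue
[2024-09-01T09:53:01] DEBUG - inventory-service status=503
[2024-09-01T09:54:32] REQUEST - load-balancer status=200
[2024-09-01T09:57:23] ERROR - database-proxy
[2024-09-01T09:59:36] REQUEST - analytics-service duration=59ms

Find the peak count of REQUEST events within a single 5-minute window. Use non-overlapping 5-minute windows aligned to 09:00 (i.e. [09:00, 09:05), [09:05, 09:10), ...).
3

To find the burst window:

1. Divide the log period into non-overlapping 5-minute windows starting at 09:00
2. Count REQUEST events in each window
3. Find the window with maximum count
4. Maximum events in a window: 3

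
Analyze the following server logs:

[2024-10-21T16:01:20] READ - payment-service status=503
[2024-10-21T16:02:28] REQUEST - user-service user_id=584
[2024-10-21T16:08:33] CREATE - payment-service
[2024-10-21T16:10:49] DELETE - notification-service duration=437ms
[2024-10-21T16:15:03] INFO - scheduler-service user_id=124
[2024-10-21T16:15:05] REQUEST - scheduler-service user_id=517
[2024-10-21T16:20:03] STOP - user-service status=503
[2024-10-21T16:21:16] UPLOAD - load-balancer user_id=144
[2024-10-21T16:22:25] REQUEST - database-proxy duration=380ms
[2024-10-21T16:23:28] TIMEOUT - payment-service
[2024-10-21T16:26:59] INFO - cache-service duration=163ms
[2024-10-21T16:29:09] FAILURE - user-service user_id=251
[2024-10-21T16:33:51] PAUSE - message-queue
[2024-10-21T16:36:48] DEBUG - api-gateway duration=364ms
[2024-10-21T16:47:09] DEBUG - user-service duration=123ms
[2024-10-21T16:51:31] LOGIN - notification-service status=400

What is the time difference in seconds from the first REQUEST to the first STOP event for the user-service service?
1055

To find the time between events:

1. Locate the first REQUEST event for user-service: 2024-10-21T16:02:28
2. Locate the first STOP event for user-service: 2024-10-21T16:20:03
3. Calculate the difference: 2024-10-21T16:20:03 - 2024-10-21T16:02:28 = 1055 seconds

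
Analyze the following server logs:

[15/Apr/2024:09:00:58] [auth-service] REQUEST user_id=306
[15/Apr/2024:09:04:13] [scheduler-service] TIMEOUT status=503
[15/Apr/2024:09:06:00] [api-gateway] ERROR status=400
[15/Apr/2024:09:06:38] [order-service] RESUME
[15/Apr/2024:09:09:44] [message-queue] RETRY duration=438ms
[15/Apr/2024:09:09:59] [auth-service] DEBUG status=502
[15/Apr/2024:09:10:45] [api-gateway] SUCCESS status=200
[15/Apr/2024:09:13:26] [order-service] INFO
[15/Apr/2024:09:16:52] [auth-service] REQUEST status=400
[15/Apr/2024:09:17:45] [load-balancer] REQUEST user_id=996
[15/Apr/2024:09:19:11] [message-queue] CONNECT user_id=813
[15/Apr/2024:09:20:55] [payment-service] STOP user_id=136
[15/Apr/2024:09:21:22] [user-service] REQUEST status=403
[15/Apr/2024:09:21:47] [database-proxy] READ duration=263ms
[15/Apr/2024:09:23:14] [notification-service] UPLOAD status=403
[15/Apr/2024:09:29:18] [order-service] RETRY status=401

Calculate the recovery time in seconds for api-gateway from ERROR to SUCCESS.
285

To calculate recovery time:

1. Find ERROR event for api-gateway: 15/Apr/2024:09:06:00
2. Find next SUCCESS event for api-gateway: 15/Apr/2024:09:10:45
3. Recovery time: 15/Apr/2024:09:10:45 - 15/Apr/2024:09:06:00 = 285 seconds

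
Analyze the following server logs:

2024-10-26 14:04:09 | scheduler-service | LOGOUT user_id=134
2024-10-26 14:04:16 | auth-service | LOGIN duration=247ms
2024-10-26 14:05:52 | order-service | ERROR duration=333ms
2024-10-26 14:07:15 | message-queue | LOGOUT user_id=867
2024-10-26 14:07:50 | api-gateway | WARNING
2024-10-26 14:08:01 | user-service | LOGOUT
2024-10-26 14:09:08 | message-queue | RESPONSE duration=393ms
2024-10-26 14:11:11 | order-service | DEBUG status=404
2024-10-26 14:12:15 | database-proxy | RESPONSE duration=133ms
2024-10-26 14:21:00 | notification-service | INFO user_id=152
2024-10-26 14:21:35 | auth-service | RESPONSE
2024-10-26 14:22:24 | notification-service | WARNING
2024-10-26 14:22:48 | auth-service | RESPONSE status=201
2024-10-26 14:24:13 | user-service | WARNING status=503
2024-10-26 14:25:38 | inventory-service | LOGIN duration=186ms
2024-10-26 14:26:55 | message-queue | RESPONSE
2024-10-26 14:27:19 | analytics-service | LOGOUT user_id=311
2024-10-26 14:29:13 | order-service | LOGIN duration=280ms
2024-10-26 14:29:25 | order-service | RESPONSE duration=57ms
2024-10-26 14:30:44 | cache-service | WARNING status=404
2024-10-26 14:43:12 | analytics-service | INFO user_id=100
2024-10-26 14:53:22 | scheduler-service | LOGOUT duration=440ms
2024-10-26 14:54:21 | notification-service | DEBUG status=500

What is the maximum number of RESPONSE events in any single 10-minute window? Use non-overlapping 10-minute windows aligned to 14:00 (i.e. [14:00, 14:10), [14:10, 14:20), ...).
4

To find the burst window:

1. Divide the log period into non-overlapping 10-minute windows starting at 14:00
2. Count RESPONSE events in each window
3. Find the window with maximum count
4. Maximum events in a window: 4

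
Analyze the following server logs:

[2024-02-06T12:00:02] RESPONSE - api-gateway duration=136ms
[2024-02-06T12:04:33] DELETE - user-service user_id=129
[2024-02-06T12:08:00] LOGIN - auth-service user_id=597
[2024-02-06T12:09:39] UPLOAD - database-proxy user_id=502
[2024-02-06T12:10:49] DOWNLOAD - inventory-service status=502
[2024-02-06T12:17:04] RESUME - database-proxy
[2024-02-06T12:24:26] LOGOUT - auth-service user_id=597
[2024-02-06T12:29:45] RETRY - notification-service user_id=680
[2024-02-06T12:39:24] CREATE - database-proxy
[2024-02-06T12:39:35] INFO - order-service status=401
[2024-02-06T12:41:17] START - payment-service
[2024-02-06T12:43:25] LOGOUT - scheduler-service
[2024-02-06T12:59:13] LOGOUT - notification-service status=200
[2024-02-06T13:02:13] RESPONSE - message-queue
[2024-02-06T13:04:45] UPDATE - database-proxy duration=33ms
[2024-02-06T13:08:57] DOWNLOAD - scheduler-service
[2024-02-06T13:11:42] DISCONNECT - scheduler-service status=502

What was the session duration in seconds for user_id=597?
986

To calculate session duration:

1. Find LOGIN event for user_id=597: 2024-02-06T12:08:00
2. Find LOGOUT event for user_id=597: 2024-02-06T12:24:26
3. Session duration: 2024-02-06T12:24:26 - 2024-02-06T12:08:00 = 986 seconds (16 minutes)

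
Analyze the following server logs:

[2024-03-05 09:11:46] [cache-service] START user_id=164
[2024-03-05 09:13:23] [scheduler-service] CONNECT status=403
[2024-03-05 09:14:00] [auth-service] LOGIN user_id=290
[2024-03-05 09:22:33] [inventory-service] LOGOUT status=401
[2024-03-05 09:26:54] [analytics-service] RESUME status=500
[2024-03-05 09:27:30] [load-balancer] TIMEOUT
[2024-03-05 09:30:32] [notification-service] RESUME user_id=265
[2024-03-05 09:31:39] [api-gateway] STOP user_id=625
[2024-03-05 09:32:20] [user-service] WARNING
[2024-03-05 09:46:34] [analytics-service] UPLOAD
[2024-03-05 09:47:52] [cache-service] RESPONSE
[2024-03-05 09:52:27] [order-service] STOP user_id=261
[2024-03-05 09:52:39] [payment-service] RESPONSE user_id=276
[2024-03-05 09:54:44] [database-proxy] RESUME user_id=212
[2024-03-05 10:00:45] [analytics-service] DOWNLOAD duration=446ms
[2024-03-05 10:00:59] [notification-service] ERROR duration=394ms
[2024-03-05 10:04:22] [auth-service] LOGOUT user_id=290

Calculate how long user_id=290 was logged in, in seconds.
3022

To calculate session duration:

1. Find LOGIN event for user_id=290: 2024-03-05 09:14:00
2. Find LOGOUT event for user_id=290: 2024-03-05 10:04:22
3. Session duration: 2024-03-05 10:04:22 - 2024-03-05 09:14:00 = 3022 seconds (50 minutes)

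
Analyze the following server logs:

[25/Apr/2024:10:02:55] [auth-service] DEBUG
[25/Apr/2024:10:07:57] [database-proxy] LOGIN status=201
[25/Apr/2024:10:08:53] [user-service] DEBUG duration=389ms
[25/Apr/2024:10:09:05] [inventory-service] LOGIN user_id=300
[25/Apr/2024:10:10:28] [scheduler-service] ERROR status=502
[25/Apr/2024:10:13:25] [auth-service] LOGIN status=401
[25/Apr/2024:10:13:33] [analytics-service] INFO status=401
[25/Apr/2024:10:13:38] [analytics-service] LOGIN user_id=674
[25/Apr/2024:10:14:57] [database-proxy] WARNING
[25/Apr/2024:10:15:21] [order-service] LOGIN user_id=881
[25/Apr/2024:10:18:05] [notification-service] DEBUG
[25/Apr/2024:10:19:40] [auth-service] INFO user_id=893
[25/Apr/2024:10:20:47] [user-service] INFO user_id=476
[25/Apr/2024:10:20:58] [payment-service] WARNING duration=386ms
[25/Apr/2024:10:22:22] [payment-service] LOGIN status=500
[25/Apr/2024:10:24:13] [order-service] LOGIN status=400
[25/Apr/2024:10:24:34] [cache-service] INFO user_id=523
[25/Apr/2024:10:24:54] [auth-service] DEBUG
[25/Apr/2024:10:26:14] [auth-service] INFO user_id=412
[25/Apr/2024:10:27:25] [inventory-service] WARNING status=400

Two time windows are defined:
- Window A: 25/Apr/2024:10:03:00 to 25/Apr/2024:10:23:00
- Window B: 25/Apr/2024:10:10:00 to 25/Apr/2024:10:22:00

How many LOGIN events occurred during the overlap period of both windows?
3

To find overlap events:

1. Window A: 25/Apr/2024:10:03:00 to 25/Apr/2024:10:23:00
2. Window B: 25/Apr/2024:10:10:00 to 25/Apr/2024:10:22:00
3. Overlap period: 25/Apr/2024:10:10:00 to 25/Apr/2024:10:22:00
4. Count LOGIN events in overlap: 3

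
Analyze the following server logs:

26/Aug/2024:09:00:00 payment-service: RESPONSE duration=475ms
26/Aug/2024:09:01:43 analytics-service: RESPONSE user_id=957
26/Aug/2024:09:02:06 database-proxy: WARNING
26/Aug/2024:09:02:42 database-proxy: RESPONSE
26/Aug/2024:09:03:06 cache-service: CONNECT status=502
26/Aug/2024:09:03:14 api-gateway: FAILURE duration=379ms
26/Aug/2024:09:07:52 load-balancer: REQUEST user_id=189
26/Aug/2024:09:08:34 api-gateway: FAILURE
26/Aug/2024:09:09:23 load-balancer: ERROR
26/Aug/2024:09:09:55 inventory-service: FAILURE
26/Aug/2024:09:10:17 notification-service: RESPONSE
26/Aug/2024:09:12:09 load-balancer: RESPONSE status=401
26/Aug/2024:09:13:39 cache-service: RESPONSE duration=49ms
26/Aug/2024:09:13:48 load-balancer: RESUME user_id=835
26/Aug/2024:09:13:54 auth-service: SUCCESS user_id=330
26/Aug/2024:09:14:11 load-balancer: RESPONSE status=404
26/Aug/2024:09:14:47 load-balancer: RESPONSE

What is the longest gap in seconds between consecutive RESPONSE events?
455

To find the longest gap:

1. Extract all RESPONSE events in chronological order
2. Calculate time differences between consecutive events
3. Find the maximum difference
4. Longest gap: 455 seconds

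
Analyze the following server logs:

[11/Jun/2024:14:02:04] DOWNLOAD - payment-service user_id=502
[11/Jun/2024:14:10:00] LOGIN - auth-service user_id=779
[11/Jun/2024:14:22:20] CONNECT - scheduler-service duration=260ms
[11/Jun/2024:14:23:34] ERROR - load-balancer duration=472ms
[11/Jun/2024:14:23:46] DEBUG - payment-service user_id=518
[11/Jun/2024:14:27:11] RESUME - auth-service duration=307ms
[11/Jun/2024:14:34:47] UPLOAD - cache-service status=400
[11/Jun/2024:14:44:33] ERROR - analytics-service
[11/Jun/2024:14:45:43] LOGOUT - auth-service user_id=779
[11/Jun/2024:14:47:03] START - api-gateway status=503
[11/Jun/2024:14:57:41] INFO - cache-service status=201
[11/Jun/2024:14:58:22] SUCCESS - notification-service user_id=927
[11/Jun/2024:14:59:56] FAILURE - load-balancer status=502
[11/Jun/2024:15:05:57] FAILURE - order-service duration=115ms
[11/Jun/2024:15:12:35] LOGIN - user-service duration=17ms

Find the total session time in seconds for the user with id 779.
2143

To calculate session duration:

1. Find LOGIN event for user_id=779: 11/Jun/2024:14:10:00
2. Find LOGOUT event for user_id=779: 11/Jun/2024:14:45:43
3. Session duration: 11/Jun/2024:14:45:43 - 11/Jun/2024:14:10:00 = 2143 seconds (35 minutes)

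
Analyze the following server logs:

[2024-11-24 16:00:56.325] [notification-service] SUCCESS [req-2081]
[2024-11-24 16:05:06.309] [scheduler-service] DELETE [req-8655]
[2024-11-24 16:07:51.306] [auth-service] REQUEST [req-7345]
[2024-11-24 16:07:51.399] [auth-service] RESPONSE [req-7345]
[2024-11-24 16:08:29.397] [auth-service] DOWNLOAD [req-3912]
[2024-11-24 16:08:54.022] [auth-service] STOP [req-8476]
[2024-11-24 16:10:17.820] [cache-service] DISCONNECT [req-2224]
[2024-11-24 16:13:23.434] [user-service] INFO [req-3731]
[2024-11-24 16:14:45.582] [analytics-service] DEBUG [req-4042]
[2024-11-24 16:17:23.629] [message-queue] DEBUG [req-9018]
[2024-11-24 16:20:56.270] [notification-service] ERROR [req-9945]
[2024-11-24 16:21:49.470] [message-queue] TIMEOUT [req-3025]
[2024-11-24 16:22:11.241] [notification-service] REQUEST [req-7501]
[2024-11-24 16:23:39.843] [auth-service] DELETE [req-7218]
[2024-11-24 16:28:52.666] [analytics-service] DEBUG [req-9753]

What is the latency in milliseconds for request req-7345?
93

To calculate latency:

1. Find REQUEST with id req-7345: 2024-11-24 16:07:51.306
2. Find RESPONSE with id req-7345: 2024-11-24 16:07:51.399
3. Latency: 2024-11-24 16:07:51.399 - 2024-11-24 16:07:51.306 = 93ms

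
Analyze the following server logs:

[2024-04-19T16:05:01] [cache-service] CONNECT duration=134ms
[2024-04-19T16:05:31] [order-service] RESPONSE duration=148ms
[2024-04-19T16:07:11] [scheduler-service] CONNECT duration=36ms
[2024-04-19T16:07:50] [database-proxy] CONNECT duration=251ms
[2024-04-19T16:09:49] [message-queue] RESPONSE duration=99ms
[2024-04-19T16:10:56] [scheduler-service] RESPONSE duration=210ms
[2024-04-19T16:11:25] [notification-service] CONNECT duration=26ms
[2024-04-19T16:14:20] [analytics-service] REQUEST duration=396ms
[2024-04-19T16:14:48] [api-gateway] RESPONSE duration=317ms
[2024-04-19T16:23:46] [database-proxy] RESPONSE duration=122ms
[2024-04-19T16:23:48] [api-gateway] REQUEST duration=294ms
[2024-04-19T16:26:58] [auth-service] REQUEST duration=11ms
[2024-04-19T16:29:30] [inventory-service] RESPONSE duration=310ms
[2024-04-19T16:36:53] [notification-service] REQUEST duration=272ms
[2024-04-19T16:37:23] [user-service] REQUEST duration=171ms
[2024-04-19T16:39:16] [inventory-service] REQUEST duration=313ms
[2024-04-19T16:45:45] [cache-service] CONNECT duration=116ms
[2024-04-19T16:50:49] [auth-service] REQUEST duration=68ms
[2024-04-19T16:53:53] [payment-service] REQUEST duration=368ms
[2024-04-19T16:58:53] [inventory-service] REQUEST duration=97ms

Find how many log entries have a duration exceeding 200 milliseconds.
9

To count timeouts:

1. Threshold: 200ms
2. Extract duration from each log entry
3. Count entries where duration > 200
4. Timeout count: 9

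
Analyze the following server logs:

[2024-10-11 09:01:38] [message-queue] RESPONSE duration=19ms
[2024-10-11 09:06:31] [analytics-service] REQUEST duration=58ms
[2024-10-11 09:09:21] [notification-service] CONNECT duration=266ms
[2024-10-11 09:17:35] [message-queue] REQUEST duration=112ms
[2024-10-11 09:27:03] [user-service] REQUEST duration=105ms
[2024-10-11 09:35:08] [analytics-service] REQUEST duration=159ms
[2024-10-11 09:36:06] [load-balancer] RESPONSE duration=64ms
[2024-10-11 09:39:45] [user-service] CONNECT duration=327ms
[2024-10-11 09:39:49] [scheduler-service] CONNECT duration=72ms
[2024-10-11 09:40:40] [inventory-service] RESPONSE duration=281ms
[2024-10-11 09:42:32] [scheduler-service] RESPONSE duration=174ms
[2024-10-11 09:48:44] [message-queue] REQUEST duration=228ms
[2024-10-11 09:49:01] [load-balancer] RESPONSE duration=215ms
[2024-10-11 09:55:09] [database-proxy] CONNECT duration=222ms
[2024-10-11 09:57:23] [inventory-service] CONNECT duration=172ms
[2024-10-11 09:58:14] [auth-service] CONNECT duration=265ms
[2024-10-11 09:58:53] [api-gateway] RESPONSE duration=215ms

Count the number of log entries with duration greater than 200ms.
8

To count timeouts:

1. Threshold: 200ms
2. Extract duration from each log entry
3. Count entries where duration > 200
4. Timeout count: 8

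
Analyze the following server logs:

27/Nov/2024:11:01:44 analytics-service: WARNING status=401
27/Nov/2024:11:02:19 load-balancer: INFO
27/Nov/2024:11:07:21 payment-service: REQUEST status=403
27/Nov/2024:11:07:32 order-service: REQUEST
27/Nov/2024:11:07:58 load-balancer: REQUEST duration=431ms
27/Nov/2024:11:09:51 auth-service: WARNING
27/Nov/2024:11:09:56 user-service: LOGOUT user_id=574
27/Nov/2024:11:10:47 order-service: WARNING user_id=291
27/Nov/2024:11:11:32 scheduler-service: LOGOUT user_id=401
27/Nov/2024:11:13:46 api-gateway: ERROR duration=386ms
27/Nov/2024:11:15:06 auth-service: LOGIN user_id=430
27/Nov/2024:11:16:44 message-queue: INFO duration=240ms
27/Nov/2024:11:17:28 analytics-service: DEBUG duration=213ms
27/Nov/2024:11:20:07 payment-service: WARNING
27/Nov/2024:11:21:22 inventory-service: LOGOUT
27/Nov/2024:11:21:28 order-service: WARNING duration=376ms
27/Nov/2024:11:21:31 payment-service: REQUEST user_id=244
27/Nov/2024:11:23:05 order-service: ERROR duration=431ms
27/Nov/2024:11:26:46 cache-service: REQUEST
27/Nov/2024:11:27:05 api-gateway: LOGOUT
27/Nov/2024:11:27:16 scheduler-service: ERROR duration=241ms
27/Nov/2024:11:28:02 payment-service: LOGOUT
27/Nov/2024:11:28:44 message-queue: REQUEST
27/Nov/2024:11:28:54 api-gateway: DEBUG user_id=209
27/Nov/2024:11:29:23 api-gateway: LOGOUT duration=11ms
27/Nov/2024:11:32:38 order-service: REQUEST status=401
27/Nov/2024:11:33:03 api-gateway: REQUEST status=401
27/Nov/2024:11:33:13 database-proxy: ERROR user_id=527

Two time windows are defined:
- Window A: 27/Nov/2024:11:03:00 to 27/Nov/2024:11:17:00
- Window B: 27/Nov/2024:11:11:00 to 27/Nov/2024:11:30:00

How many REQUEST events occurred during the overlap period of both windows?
0

To find overlap events:

1. Window A: 27/Nov/2024:11:03:00 to 27/Nov/2024:11:17:00
2. Window B: 27/Nov/2024:11:11:00 to 27/Nov/2024:11:30:00
3. Overlap period: 27/Nov/2024:11:11:00 to 27/Nov/2024:11:17:00
4. Count REQUEST events in overlap: 0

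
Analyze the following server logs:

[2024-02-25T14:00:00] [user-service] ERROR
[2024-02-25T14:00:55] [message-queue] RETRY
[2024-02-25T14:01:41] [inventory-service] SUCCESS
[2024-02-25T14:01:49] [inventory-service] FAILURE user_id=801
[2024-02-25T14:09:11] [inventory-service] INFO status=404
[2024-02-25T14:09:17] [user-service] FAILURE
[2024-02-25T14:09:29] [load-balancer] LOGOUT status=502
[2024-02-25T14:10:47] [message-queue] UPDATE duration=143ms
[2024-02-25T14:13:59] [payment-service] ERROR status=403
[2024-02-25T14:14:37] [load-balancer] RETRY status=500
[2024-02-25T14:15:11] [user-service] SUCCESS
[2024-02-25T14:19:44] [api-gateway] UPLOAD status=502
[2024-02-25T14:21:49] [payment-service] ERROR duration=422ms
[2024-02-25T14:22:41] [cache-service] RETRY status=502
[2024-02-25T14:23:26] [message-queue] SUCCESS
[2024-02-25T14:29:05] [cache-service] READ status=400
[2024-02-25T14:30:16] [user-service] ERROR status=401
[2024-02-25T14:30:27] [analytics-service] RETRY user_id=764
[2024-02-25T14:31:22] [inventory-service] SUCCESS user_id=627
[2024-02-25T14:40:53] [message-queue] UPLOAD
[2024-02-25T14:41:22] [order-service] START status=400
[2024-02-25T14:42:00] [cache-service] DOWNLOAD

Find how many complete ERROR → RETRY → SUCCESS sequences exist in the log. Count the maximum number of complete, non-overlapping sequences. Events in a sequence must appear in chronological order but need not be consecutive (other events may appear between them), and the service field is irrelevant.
4

To count sequences:

1. Look for pattern: ERROR → RETRY → SUCCESS
2. Greedily scan the log in chronological order, matching each sequence element in turn (ignoring service)
3. Each time the full pattern completes, increment the count and restart matching from the next event
4. Complete non-overlapping sequences found: 4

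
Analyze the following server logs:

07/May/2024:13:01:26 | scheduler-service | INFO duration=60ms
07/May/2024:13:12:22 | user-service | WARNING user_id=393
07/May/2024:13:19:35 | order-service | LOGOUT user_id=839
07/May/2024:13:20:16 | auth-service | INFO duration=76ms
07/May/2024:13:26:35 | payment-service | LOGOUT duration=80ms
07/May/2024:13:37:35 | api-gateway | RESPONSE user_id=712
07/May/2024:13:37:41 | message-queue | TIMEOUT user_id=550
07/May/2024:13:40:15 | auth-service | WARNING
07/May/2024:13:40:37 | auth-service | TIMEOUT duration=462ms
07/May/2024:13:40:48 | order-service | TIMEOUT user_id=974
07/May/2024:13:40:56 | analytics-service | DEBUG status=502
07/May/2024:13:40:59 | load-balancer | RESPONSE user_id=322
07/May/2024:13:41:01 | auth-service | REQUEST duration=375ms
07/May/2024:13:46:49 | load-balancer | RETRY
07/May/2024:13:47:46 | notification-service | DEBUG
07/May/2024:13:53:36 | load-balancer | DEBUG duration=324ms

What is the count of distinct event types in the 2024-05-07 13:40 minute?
4

To count unique event types:

1. Filter events in the minute starting at 2024-05-07 13:40
2. Extract event types from matching entries
3. Count unique types: 4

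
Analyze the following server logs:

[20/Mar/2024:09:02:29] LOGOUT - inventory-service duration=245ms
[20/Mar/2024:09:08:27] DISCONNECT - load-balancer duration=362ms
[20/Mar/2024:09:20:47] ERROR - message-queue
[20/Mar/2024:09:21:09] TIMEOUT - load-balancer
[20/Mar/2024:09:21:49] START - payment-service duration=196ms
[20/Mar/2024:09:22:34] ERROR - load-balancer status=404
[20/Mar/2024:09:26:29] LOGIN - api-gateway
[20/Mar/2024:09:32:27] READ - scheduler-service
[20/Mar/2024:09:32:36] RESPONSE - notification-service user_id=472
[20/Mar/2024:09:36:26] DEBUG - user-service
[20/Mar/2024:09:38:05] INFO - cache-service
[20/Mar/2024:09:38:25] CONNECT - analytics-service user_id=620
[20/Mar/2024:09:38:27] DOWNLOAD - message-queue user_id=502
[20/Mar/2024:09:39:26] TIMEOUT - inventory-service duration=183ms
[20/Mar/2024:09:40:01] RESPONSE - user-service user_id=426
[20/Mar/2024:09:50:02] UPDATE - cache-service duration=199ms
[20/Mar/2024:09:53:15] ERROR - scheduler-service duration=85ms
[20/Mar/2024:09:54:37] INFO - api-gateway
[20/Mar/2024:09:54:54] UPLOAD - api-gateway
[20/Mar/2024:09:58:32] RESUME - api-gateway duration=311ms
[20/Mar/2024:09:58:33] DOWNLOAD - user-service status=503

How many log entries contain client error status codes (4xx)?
1

To find matching entries:

1. Pattern to match: client error status codes (4xx)
2. Scan each log entry for the pattern
3. Count matches: 1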